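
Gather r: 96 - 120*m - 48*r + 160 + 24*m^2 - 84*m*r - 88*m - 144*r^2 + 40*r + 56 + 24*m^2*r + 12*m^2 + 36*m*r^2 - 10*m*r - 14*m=36*m^2 - 222*m + r^2*(36*m - 144) + r*(24*m^2 - 94*m - 8) + 312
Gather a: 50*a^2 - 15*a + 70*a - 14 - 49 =50*a^2 + 55*a - 63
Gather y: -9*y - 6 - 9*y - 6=-18*y - 12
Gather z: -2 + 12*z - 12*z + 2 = 0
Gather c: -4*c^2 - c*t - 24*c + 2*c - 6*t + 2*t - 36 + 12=-4*c^2 + c*(-t - 22) - 4*t - 24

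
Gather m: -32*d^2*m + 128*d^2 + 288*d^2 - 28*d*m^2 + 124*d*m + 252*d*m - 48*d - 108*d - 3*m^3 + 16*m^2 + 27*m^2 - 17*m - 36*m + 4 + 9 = 416*d^2 - 156*d - 3*m^3 + m^2*(43 - 28*d) + m*(-32*d^2 + 376*d - 53) + 13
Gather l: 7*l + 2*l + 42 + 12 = 9*l + 54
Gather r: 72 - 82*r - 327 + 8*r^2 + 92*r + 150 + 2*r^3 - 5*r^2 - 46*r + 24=2*r^3 + 3*r^2 - 36*r - 81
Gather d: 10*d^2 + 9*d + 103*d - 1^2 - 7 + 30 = 10*d^2 + 112*d + 22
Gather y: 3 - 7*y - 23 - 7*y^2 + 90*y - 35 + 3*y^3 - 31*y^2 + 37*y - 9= 3*y^3 - 38*y^2 + 120*y - 64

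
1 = 1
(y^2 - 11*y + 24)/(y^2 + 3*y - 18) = (y - 8)/(y + 6)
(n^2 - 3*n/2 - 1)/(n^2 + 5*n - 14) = (n + 1/2)/(n + 7)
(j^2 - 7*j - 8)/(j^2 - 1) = (j - 8)/(j - 1)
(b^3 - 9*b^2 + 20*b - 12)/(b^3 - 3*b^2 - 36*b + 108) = (b^2 - 3*b + 2)/(b^2 + 3*b - 18)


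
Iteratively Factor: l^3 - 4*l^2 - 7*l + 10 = (l - 1)*(l^2 - 3*l - 10) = (l - 1)*(l + 2)*(l - 5)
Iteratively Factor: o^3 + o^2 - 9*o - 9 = (o + 1)*(o^2 - 9) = (o - 3)*(o + 1)*(o + 3)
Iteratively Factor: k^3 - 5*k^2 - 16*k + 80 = (k + 4)*(k^2 - 9*k + 20) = (k - 4)*(k + 4)*(k - 5)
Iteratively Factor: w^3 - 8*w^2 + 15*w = (w)*(w^2 - 8*w + 15) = w*(w - 5)*(w - 3)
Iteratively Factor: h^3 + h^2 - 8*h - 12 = (h + 2)*(h^2 - h - 6) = (h + 2)^2*(h - 3)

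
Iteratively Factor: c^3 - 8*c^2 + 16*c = (c - 4)*(c^2 - 4*c) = (c - 4)^2*(c)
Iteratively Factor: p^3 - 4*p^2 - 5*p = (p - 5)*(p^2 + p) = p*(p - 5)*(p + 1)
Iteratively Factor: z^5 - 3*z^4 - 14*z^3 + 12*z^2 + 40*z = (z + 2)*(z^4 - 5*z^3 - 4*z^2 + 20*z) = (z - 2)*(z + 2)*(z^3 - 3*z^2 - 10*z) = (z - 2)*(z + 2)^2*(z^2 - 5*z) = (z - 5)*(z - 2)*(z + 2)^2*(z)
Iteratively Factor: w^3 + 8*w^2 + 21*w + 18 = (w + 3)*(w^2 + 5*w + 6) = (w + 2)*(w + 3)*(w + 3)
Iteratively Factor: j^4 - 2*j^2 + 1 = (j + 1)*(j^3 - j^2 - j + 1) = (j + 1)^2*(j^2 - 2*j + 1) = (j - 1)*(j + 1)^2*(j - 1)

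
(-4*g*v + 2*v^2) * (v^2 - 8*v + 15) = -4*g*v^3 + 32*g*v^2 - 60*g*v + 2*v^4 - 16*v^3 + 30*v^2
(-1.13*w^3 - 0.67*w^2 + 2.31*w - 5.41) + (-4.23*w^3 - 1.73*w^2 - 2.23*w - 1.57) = -5.36*w^3 - 2.4*w^2 + 0.0800000000000001*w - 6.98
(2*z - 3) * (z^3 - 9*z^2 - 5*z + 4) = 2*z^4 - 21*z^3 + 17*z^2 + 23*z - 12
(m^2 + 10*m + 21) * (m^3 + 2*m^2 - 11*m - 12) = m^5 + 12*m^4 + 30*m^3 - 80*m^2 - 351*m - 252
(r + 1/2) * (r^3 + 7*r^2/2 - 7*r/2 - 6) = r^4 + 4*r^3 - 7*r^2/4 - 31*r/4 - 3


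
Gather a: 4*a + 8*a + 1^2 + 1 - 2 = 12*a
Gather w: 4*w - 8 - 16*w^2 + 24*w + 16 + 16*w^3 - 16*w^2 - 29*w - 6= 16*w^3 - 32*w^2 - w + 2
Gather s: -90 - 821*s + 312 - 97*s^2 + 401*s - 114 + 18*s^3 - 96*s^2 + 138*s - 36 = 18*s^3 - 193*s^2 - 282*s + 72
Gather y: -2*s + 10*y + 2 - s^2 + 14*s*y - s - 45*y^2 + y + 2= -s^2 - 3*s - 45*y^2 + y*(14*s + 11) + 4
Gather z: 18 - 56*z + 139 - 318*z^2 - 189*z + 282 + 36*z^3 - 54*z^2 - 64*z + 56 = 36*z^3 - 372*z^2 - 309*z + 495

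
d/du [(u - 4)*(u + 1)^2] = (u + 1)*(3*u - 7)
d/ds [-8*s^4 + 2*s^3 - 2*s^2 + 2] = 2*s*(-16*s^2 + 3*s - 2)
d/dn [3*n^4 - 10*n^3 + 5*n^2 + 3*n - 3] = 12*n^3 - 30*n^2 + 10*n + 3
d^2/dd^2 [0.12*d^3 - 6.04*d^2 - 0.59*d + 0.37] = 0.72*d - 12.08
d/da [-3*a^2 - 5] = -6*a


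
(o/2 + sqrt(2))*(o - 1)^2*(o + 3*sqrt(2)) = o^4/2 - o^3 + 5*sqrt(2)*o^3/2 - 5*sqrt(2)*o^2 + 13*o^2/2 - 12*o + 5*sqrt(2)*o/2 + 6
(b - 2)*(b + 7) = b^2 + 5*b - 14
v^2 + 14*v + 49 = (v + 7)^2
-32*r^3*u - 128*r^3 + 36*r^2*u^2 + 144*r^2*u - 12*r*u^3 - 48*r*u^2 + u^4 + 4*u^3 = (-8*r + u)*(-2*r + u)^2*(u + 4)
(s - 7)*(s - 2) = s^2 - 9*s + 14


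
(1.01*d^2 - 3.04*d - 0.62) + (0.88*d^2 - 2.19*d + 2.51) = 1.89*d^2 - 5.23*d + 1.89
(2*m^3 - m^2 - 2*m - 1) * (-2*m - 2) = -4*m^4 - 2*m^3 + 6*m^2 + 6*m + 2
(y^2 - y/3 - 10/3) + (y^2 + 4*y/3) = 2*y^2 + y - 10/3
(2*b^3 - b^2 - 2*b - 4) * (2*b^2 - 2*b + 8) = 4*b^5 - 6*b^4 + 14*b^3 - 12*b^2 - 8*b - 32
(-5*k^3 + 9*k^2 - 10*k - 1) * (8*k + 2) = -40*k^4 + 62*k^3 - 62*k^2 - 28*k - 2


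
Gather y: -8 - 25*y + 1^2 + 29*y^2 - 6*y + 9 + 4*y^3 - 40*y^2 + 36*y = 4*y^3 - 11*y^2 + 5*y + 2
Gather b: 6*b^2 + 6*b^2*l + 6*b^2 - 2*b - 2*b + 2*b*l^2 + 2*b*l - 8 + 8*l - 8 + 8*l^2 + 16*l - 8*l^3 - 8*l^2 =b^2*(6*l + 12) + b*(2*l^2 + 2*l - 4) - 8*l^3 + 24*l - 16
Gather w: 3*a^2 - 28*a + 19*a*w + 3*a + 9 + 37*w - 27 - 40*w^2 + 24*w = 3*a^2 - 25*a - 40*w^2 + w*(19*a + 61) - 18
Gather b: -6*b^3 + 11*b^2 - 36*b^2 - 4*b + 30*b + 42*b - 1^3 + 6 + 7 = -6*b^3 - 25*b^2 + 68*b + 12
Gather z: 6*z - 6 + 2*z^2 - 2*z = 2*z^2 + 4*z - 6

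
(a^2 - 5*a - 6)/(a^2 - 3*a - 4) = (a - 6)/(a - 4)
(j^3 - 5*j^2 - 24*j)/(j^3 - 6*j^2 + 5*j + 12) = j*(j^2 - 5*j - 24)/(j^3 - 6*j^2 + 5*j + 12)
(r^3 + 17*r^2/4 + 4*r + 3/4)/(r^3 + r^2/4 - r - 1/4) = (r + 3)/(r - 1)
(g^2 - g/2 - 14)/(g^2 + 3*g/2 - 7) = (g - 4)/(g - 2)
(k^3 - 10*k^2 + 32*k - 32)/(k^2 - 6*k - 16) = (-k^3 + 10*k^2 - 32*k + 32)/(-k^2 + 6*k + 16)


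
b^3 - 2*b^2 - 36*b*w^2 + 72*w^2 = (b - 2)*(b - 6*w)*(b + 6*w)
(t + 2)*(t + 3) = t^2 + 5*t + 6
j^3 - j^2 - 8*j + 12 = (j - 2)^2*(j + 3)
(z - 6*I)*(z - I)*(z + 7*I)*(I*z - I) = I*z^4 - I*z^3 + 43*I*z^2 + 42*z - 43*I*z - 42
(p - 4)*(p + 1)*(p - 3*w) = p^3 - 3*p^2*w - 3*p^2 + 9*p*w - 4*p + 12*w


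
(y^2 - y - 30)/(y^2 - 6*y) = (y + 5)/y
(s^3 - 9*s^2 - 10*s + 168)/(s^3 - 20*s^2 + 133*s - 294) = (s + 4)/(s - 7)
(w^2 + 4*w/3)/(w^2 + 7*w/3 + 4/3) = w/(w + 1)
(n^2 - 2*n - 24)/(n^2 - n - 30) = (n + 4)/(n + 5)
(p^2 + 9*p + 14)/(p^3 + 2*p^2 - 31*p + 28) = (p + 2)/(p^2 - 5*p + 4)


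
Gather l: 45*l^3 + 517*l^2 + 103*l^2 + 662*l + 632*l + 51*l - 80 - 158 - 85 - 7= 45*l^3 + 620*l^2 + 1345*l - 330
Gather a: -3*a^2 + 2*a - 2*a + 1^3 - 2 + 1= -3*a^2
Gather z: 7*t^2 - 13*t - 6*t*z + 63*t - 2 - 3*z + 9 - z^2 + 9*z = 7*t^2 + 50*t - z^2 + z*(6 - 6*t) + 7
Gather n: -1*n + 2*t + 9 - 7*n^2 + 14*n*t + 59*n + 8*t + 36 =-7*n^2 + n*(14*t + 58) + 10*t + 45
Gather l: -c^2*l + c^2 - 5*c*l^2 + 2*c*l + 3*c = c^2 - 5*c*l^2 + 3*c + l*(-c^2 + 2*c)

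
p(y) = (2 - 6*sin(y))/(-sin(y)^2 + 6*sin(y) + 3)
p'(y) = (2 - 6*sin(y))*(2*sin(y)*cos(y) - 6*cos(y))/(-sin(y)^2 + 6*sin(y) + 3)^2 - 6*cos(y)/(-sin(y)^2 + 6*sin(y) + 3)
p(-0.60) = -7.62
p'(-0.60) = -56.47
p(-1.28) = -2.11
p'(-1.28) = -0.84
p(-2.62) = -20.98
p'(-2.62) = 513.22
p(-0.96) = -2.67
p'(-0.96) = -3.20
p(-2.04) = -2.34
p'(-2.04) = 1.75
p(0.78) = -0.33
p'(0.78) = -0.47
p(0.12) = 0.35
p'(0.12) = -2.14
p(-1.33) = -2.08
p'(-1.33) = -0.66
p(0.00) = 0.67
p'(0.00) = -3.33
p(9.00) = -0.09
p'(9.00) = 0.95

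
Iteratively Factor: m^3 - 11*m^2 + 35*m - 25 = (m - 5)*(m^2 - 6*m + 5) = (m - 5)*(m - 1)*(m - 5)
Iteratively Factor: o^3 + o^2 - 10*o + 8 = (o + 4)*(o^2 - 3*o + 2) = (o - 1)*(o + 4)*(o - 2)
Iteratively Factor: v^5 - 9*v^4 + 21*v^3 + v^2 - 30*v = (v + 1)*(v^4 - 10*v^3 + 31*v^2 - 30*v) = v*(v + 1)*(v^3 - 10*v^2 + 31*v - 30) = v*(v - 5)*(v + 1)*(v^2 - 5*v + 6) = v*(v - 5)*(v - 2)*(v + 1)*(v - 3)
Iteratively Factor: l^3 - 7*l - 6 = (l - 3)*(l^2 + 3*l + 2) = (l - 3)*(l + 2)*(l + 1)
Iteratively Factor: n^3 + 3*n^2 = (n + 3)*(n^2) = n*(n + 3)*(n)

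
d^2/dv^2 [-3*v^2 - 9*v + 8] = -6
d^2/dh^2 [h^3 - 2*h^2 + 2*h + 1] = 6*h - 4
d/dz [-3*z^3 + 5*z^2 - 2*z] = -9*z^2 + 10*z - 2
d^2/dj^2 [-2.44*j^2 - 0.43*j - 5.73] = -4.88000000000000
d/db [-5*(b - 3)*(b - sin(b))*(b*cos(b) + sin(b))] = 5*(b - 3)*(b - sin(b))*(b*sin(b) - 2*cos(b)) + 5*(b - 3)*(b*cos(b) + sin(b))*(cos(b) - 1) - 5*(b - sin(b))*(b*cos(b) + sin(b))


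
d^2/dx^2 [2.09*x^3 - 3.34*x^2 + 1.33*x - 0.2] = 12.54*x - 6.68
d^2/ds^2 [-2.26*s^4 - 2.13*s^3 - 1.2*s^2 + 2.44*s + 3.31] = -27.12*s^2 - 12.78*s - 2.4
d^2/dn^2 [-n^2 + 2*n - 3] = -2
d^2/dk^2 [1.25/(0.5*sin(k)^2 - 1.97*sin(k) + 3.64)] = (-1.25*sin(k)^4 + 3.69375*sin(k)^3 + 6.123875*sin(k)^2 - 16.351*sin(k) + 5.15225)/(0.5*sin(k)^2 - 1.97*sin(k) + 3.64)^3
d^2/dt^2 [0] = 0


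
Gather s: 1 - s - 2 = -s - 1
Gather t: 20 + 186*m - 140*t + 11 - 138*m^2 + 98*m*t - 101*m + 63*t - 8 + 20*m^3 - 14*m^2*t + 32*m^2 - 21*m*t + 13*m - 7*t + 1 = 20*m^3 - 106*m^2 + 98*m + t*(-14*m^2 + 77*m - 84) + 24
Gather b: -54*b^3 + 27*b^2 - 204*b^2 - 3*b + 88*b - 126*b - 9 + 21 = -54*b^3 - 177*b^2 - 41*b + 12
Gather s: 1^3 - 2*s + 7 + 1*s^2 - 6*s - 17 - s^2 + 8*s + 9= 0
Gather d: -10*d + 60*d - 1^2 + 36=50*d + 35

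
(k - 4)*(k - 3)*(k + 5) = k^3 - 2*k^2 - 23*k + 60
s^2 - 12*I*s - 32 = (s - 8*I)*(s - 4*I)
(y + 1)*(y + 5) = y^2 + 6*y + 5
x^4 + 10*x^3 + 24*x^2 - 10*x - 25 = (x - 1)*(x + 1)*(x + 5)^2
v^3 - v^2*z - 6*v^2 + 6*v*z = v*(v - 6)*(v - z)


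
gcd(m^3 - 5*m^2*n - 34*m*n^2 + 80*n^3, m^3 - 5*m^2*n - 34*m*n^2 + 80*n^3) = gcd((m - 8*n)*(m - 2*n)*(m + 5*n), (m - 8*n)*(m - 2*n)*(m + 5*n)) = m^3 - 5*m^2*n - 34*m*n^2 + 80*n^3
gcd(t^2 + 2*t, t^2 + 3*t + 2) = t + 2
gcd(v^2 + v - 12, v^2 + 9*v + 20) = v + 4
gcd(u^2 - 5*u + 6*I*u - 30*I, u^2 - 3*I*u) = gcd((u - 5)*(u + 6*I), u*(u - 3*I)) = 1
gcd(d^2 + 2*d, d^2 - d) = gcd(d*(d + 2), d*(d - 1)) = d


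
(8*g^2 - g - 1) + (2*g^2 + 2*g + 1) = 10*g^2 + g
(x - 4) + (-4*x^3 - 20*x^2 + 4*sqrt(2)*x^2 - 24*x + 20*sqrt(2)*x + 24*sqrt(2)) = -4*x^3 - 20*x^2 + 4*sqrt(2)*x^2 - 23*x + 20*sqrt(2)*x - 4 + 24*sqrt(2)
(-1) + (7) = 6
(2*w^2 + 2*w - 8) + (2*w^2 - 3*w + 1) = 4*w^2 - w - 7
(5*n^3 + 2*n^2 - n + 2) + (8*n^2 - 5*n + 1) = 5*n^3 + 10*n^2 - 6*n + 3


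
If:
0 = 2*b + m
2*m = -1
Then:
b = 1/4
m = -1/2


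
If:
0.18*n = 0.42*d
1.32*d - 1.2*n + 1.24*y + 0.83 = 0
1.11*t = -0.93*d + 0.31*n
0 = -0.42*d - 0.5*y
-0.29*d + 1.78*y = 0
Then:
No Solution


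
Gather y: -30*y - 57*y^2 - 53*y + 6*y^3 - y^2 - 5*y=6*y^3 - 58*y^2 - 88*y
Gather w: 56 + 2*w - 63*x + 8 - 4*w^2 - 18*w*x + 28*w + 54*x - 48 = -4*w^2 + w*(30 - 18*x) - 9*x + 16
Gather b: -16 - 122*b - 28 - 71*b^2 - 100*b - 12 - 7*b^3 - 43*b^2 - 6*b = -7*b^3 - 114*b^2 - 228*b - 56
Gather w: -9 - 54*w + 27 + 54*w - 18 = 0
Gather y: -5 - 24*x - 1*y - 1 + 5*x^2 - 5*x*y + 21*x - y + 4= 5*x^2 - 3*x + y*(-5*x - 2) - 2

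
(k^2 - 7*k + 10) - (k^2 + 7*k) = 10 - 14*k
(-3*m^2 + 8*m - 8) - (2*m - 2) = -3*m^2 + 6*m - 6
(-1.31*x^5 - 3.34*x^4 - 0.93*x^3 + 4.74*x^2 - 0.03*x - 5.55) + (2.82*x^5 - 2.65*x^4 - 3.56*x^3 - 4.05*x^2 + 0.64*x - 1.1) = 1.51*x^5 - 5.99*x^4 - 4.49*x^3 + 0.69*x^2 + 0.61*x - 6.65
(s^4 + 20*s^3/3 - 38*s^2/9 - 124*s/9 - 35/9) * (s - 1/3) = s^5 + 19*s^4/3 - 58*s^3/9 - 334*s^2/27 + 19*s/27 + 35/27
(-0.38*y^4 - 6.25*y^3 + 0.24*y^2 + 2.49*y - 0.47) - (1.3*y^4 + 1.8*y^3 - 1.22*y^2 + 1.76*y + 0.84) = -1.68*y^4 - 8.05*y^3 + 1.46*y^2 + 0.73*y - 1.31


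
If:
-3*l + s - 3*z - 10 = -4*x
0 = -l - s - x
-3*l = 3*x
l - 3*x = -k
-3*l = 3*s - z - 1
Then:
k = 7/4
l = -7/16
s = 0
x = 7/16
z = -37/16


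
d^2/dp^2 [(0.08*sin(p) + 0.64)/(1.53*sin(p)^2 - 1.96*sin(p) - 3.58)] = (-0.187272*sin(p)^5 - 6.232608*sin(p)^4 + 3.503088*sin(p)^3 - 6.930368*sin(p)^2 - 5.4208*sin(p) + 10.805632)/(3.581577*sin(p)^6 - 13.764492*sin(p)^5 - 7.508322*sin(p)^4 + 56.884688*sin(p)^3 + 17.568492*sin(p)^2 - 75.360432*sin(p) - 45.882712)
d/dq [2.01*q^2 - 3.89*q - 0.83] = 4.02*q - 3.89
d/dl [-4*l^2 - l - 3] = -8*l - 1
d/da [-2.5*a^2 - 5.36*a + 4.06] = -5.0*a - 5.36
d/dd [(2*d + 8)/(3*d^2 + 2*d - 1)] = 2*(3*d^2 + 2*d - 2*(d + 4)*(3*d + 1) - 1)/(3*d^2 + 2*d - 1)^2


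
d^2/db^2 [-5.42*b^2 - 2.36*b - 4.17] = -10.8400000000000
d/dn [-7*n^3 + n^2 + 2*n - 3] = -21*n^2 + 2*n + 2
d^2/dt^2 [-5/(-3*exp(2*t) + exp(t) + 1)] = 5*((1 - 12*exp(t))*(-3*exp(2*t) + exp(t) + 1) - 2*(6*exp(t) - 1)^2*exp(t))*exp(t)/(-3*exp(2*t) + exp(t) + 1)^3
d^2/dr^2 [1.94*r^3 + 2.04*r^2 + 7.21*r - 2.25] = 11.64*r + 4.08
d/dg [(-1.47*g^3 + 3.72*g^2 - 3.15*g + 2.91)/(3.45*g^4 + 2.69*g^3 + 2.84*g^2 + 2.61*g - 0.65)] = (5.0715*g^6 - 25.668*g^5 + 18.4209*g^4 - 30.8844*g^3 - 1.962*g^2 - 21.3648*g - 5.5476)/(11.9025*g^8 + 18.561*g^7 + 26.8321*g^6 + 33.2882*g^5 + 17.6224*g^4 + 11.3278*g^3 + 3.1201*g^2 - 3.393*g + 0.4225)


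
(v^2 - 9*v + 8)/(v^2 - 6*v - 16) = (v - 1)/(v + 2)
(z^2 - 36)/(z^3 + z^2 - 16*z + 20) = (z^2 - 36)/(z^3 + z^2 - 16*z + 20)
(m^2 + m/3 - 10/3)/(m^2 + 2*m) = (m - 5/3)/m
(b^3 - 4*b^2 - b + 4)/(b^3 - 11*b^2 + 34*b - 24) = (b + 1)/(b - 6)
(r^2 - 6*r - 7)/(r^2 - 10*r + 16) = (r^2 - 6*r - 7)/(r^2 - 10*r + 16)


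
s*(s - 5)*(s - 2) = s^3 - 7*s^2 + 10*s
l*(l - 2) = l^2 - 2*l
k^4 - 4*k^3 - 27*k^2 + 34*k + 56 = (k - 7)*(k - 2)*(k + 1)*(k + 4)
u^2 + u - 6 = (u - 2)*(u + 3)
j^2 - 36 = (j - 6)*(j + 6)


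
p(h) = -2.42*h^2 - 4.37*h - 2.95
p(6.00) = -116.29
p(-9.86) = -195.13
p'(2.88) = -18.31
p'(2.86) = -18.21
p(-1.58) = -2.09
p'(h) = -4.84*h - 4.37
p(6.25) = -124.79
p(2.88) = -35.61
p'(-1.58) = 3.28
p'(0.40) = -6.31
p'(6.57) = -36.17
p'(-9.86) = 43.35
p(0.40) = -5.09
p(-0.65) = -1.13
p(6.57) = -136.12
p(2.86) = -35.24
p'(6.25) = -34.62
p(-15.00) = -481.90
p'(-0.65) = -1.22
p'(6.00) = -33.41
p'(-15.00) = 68.23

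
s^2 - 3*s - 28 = (s - 7)*(s + 4)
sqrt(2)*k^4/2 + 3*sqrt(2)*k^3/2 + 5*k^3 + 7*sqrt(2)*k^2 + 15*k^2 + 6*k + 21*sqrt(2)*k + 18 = (k + 3)*(k + sqrt(2))*(k + 3*sqrt(2))*(sqrt(2)*k/2 + 1)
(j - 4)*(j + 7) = j^2 + 3*j - 28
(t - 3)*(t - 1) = t^2 - 4*t + 3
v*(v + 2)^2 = v^3 + 4*v^2 + 4*v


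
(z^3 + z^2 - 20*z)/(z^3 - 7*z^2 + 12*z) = (z + 5)/(z - 3)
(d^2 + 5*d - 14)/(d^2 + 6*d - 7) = (d - 2)/(d - 1)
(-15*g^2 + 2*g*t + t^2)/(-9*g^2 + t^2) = (5*g + t)/(3*g + t)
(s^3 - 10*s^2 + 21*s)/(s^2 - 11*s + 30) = s*(s^2 - 10*s + 21)/(s^2 - 11*s + 30)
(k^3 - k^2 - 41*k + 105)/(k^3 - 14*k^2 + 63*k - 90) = (k + 7)/(k - 6)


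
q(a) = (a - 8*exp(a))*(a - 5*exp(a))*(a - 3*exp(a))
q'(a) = (1 - 8*exp(a))*(a - 5*exp(a))*(a - 3*exp(a)) + (1 - 5*exp(a))*(a - 8*exp(a))*(a - 3*exp(a)) + (1 - 3*exp(a))*(a - 8*exp(a))*(a - 5*exp(a)) = -16*a^2*exp(a) + 3*a^2 + 158*a*exp(2*a) - 32*a*exp(a) - 360*exp(3*a) + 79*exp(2*a)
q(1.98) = -37833.37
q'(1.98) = -117123.15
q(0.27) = -234.65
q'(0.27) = -613.10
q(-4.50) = -94.77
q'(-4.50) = 58.67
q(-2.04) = -20.14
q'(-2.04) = 7.41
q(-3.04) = -35.73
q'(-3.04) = 24.35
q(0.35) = -289.98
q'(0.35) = -776.61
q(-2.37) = -23.45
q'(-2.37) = 12.66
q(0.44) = -370.13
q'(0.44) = -1015.66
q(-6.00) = -217.43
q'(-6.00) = 107.04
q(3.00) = -879622.76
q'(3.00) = -2698807.62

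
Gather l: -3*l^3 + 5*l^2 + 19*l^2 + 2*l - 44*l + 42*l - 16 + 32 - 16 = -3*l^3 + 24*l^2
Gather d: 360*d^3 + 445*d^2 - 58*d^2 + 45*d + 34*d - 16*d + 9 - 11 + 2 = 360*d^3 + 387*d^2 + 63*d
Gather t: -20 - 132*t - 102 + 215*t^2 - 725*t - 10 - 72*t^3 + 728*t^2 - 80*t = -72*t^3 + 943*t^2 - 937*t - 132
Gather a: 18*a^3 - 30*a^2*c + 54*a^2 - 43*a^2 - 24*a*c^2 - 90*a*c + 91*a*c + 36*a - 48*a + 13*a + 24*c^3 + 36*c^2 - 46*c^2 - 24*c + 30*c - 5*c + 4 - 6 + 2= 18*a^3 + a^2*(11 - 30*c) + a*(-24*c^2 + c + 1) + 24*c^3 - 10*c^2 + c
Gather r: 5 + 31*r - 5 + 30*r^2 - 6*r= 30*r^2 + 25*r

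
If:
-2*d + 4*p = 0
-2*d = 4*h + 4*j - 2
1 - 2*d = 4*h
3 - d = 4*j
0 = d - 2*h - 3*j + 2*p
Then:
No Solution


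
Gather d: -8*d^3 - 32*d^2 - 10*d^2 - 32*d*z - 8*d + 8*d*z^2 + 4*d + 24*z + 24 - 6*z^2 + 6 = -8*d^3 - 42*d^2 + d*(8*z^2 - 32*z - 4) - 6*z^2 + 24*z + 30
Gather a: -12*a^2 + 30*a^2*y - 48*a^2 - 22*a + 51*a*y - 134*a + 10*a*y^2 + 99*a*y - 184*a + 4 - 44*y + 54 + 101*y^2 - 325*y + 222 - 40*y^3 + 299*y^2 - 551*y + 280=a^2*(30*y - 60) + a*(10*y^2 + 150*y - 340) - 40*y^3 + 400*y^2 - 920*y + 560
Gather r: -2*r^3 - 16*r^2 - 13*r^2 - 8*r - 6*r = -2*r^3 - 29*r^2 - 14*r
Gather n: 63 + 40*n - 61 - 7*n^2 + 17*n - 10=-7*n^2 + 57*n - 8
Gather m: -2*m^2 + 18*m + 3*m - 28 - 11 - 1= -2*m^2 + 21*m - 40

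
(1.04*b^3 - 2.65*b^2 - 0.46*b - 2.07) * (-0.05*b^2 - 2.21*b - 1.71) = -0.052*b^5 - 2.1659*b^4 + 4.1011*b^3 + 5.6516*b^2 + 5.3613*b + 3.5397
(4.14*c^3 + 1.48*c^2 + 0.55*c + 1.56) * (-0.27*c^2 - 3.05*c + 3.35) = -1.1178*c^5 - 13.0266*c^4 + 9.2065*c^3 + 2.8593*c^2 - 2.9155*c + 5.226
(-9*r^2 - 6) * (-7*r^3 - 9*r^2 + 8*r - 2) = 63*r^5 + 81*r^4 - 30*r^3 + 72*r^2 - 48*r + 12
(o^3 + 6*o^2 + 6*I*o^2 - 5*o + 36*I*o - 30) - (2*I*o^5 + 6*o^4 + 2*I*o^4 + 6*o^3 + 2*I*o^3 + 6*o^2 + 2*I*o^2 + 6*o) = -2*I*o^5 - 6*o^4 - 2*I*o^4 - 5*o^3 - 2*I*o^3 + 4*I*o^2 - 11*o + 36*I*o - 30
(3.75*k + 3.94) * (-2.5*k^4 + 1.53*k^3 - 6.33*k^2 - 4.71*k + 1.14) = -9.375*k^5 - 4.1125*k^4 - 17.7093*k^3 - 42.6027*k^2 - 14.2824*k + 4.4916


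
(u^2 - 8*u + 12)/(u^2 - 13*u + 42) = (u - 2)/(u - 7)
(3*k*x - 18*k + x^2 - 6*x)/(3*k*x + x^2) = (x - 6)/x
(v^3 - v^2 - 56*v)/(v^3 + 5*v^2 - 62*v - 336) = v/(v + 6)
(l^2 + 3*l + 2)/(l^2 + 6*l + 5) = (l + 2)/(l + 5)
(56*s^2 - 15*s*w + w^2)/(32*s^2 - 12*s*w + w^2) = (7*s - w)/(4*s - w)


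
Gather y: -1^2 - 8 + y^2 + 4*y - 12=y^2 + 4*y - 21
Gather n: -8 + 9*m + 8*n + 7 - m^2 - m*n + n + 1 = -m^2 + 9*m + n*(9 - m)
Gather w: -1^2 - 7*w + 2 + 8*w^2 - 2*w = 8*w^2 - 9*w + 1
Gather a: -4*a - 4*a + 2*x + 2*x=-8*a + 4*x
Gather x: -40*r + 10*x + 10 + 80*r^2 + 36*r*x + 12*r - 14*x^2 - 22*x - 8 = 80*r^2 - 28*r - 14*x^2 + x*(36*r - 12) + 2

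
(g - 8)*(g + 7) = g^2 - g - 56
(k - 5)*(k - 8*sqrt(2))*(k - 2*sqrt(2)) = k^3 - 10*sqrt(2)*k^2 - 5*k^2 + 32*k + 50*sqrt(2)*k - 160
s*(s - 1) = s^2 - s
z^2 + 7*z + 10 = (z + 2)*(z + 5)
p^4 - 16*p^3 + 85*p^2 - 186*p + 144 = (p - 8)*(p - 3)^2*(p - 2)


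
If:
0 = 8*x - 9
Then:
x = 9/8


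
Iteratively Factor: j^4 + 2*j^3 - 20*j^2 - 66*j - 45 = (j + 3)*(j^3 - j^2 - 17*j - 15) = (j + 1)*(j + 3)*(j^2 - 2*j - 15) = (j - 5)*(j + 1)*(j + 3)*(j + 3)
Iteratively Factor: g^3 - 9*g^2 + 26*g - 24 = (g - 3)*(g^2 - 6*g + 8) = (g - 4)*(g - 3)*(g - 2)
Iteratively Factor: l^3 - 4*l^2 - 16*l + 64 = (l + 4)*(l^2 - 8*l + 16) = (l - 4)*(l + 4)*(l - 4)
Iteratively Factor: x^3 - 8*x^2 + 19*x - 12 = (x - 4)*(x^2 - 4*x + 3) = (x - 4)*(x - 3)*(x - 1)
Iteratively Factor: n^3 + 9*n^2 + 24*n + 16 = (n + 4)*(n^2 + 5*n + 4) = (n + 4)^2*(n + 1)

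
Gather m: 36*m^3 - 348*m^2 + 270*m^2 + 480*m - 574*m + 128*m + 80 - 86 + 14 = 36*m^3 - 78*m^2 + 34*m + 8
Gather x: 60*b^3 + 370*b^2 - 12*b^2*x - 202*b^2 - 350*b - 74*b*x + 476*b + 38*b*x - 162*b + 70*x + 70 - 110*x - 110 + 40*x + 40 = 60*b^3 + 168*b^2 - 36*b + x*(-12*b^2 - 36*b)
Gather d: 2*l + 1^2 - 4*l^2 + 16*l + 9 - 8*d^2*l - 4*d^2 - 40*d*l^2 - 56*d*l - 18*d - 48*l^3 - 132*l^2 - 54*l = d^2*(-8*l - 4) + d*(-40*l^2 - 56*l - 18) - 48*l^3 - 136*l^2 - 36*l + 10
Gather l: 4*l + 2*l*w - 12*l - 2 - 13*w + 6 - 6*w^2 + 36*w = l*(2*w - 8) - 6*w^2 + 23*w + 4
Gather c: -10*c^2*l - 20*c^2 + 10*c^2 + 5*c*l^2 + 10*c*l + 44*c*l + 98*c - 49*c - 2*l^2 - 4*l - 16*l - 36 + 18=c^2*(-10*l - 10) + c*(5*l^2 + 54*l + 49) - 2*l^2 - 20*l - 18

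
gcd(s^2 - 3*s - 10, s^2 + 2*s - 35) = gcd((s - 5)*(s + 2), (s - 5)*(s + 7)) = s - 5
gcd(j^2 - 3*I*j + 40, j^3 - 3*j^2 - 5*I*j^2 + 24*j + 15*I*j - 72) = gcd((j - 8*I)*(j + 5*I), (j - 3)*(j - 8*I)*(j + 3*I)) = j - 8*I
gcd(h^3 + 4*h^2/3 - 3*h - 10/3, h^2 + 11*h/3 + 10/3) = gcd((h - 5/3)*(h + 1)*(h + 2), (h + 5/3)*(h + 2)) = h + 2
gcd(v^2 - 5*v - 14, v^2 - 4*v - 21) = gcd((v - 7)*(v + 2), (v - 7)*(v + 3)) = v - 7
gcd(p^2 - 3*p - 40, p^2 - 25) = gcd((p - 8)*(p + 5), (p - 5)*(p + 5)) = p + 5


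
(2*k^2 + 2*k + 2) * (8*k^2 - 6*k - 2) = 16*k^4 + 4*k^3 - 16*k - 4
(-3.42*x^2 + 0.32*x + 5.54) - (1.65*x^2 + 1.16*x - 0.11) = -5.07*x^2 - 0.84*x + 5.65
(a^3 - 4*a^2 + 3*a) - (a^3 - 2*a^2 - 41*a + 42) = -2*a^2 + 44*a - 42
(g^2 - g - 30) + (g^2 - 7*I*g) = 2*g^2 - g - 7*I*g - 30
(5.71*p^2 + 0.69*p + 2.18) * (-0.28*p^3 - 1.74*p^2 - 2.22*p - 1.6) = -1.5988*p^5 - 10.1286*p^4 - 14.4872*p^3 - 14.461*p^2 - 5.9436*p - 3.488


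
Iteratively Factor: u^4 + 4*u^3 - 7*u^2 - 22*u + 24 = (u - 1)*(u^3 + 5*u^2 - 2*u - 24) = (u - 2)*(u - 1)*(u^2 + 7*u + 12) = (u - 2)*(u - 1)*(u + 4)*(u + 3)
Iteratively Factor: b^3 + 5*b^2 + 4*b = (b)*(b^2 + 5*b + 4) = b*(b + 4)*(b + 1)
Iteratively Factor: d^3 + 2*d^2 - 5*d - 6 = (d - 2)*(d^2 + 4*d + 3) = (d - 2)*(d + 3)*(d + 1)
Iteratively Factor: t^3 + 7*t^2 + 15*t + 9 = (t + 3)*(t^2 + 4*t + 3) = (t + 3)^2*(t + 1)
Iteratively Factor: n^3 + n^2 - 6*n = (n)*(n^2 + n - 6) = n*(n - 2)*(n + 3)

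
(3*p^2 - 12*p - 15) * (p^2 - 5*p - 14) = 3*p^4 - 27*p^3 + 3*p^2 + 243*p + 210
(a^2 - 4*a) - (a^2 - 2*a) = -2*a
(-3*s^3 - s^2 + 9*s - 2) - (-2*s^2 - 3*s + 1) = -3*s^3 + s^2 + 12*s - 3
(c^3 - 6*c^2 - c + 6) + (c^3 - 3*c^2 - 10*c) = 2*c^3 - 9*c^2 - 11*c + 6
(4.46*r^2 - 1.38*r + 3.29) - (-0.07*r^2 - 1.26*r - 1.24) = 4.53*r^2 - 0.12*r + 4.53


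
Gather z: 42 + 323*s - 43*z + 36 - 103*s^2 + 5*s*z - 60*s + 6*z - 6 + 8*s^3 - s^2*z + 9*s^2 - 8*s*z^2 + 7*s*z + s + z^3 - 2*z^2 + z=8*s^3 - 94*s^2 + 264*s + z^3 + z^2*(-8*s - 2) + z*(-s^2 + 12*s - 36) + 72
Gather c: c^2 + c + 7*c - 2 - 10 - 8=c^2 + 8*c - 20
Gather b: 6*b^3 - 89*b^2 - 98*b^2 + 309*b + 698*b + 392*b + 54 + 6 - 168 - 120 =6*b^3 - 187*b^2 + 1399*b - 228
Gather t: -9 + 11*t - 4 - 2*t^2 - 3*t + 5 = -2*t^2 + 8*t - 8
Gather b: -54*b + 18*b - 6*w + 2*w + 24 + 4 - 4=-36*b - 4*w + 24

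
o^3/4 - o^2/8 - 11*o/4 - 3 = (o/4 + 1/2)*(o - 4)*(o + 3/2)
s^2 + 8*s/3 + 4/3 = (s + 2/3)*(s + 2)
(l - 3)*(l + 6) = l^2 + 3*l - 18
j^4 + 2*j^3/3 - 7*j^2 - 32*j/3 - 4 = (j - 3)*(j + 2/3)*(j + 1)*(j + 2)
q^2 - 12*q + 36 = (q - 6)^2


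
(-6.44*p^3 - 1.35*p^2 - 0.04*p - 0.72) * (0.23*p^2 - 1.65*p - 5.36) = -1.4812*p^5 + 10.3155*p^4 + 36.7367*p^3 + 7.1364*p^2 + 1.4024*p + 3.8592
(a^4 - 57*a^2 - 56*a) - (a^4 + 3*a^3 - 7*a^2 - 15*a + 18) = -3*a^3 - 50*a^2 - 41*a - 18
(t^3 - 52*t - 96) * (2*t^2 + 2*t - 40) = 2*t^5 + 2*t^4 - 144*t^3 - 296*t^2 + 1888*t + 3840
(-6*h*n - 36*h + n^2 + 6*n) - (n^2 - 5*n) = -6*h*n - 36*h + 11*n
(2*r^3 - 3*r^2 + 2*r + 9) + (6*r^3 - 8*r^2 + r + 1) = 8*r^3 - 11*r^2 + 3*r + 10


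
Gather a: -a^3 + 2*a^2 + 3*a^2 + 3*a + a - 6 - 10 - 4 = -a^3 + 5*a^2 + 4*a - 20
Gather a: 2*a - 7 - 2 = 2*a - 9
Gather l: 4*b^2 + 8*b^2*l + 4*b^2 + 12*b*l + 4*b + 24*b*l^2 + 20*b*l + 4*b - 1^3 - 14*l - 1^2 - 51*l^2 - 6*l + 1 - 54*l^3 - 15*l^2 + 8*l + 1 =8*b^2 + 8*b - 54*l^3 + l^2*(24*b - 66) + l*(8*b^2 + 32*b - 12)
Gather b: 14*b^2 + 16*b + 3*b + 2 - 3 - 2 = 14*b^2 + 19*b - 3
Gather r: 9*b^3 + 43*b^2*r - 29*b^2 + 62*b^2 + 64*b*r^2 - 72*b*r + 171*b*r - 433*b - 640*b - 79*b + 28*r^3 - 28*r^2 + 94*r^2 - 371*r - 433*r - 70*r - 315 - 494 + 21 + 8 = 9*b^3 + 33*b^2 - 1152*b + 28*r^3 + r^2*(64*b + 66) + r*(43*b^2 + 99*b - 874) - 780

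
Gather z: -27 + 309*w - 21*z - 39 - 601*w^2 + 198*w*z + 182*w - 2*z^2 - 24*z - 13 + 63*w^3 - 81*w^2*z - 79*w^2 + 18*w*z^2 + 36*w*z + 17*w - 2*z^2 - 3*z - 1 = 63*w^3 - 680*w^2 + 508*w + z^2*(18*w - 4) + z*(-81*w^2 + 234*w - 48) - 80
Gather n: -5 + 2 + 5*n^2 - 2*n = 5*n^2 - 2*n - 3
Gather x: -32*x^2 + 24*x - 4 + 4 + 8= -32*x^2 + 24*x + 8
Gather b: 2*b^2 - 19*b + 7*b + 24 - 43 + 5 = 2*b^2 - 12*b - 14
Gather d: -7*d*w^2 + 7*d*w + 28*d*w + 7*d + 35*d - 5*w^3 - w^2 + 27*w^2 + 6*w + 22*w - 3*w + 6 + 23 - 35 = d*(-7*w^2 + 35*w + 42) - 5*w^3 + 26*w^2 + 25*w - 6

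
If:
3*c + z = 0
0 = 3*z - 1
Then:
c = -1/9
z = 1/3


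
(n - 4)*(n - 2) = n^2 - 6*n + 8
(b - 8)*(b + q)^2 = b^3 + 2*b^2*q - 8*b^2 + b*q^2 - 16*b*q - 8*q^2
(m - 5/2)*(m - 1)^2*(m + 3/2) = m^4 - 3*m^3 - 3*m^2/4 + 13*m/2 - 15/4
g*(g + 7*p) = g^2 + 7*g*p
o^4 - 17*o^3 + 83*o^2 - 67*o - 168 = (o - 8)*(o - 7)*(o - 3)*(o + 1)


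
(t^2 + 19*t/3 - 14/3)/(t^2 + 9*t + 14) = (t - 2/3)/(t + 2)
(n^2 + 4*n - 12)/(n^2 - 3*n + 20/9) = 9*(n^2 + 4*n - 12)/(9*n^2 - 27*n + 20)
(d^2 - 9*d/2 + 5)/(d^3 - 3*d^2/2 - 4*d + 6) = (2*d - 5)/(2*d^2 + d - 6)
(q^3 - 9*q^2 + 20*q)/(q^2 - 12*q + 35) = q*(q - 4)/(q - 7)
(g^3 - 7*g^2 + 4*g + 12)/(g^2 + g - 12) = (g^3 - 7*g^2 + 4*g + 12)/(g^2 + g - 12)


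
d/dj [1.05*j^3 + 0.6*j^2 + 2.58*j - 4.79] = 3.15*j^2 + 1.2*j + 2.58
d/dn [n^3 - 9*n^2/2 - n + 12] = 3*n^2 - 9*n - 1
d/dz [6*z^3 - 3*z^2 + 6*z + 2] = 18*z^2 - 6*z + 6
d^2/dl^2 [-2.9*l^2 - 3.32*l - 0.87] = -5.80000000000000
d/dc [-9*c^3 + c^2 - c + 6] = -27*c^2 + 2*c - 1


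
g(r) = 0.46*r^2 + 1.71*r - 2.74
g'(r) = 0.92*r + 1.71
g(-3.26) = -3.43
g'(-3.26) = -1.29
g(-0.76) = -3.77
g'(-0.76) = 1.01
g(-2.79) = -3.93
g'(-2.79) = -0.86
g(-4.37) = -1.43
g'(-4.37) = -2.31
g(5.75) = 22.30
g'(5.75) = 7.00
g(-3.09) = -3.63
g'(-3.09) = -1.13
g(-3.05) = -3.68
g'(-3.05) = -1.10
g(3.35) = 8.15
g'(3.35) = 4.79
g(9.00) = 49.91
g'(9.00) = 9.99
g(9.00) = 49.91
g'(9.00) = 9.99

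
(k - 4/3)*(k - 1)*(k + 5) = k^3 + 8*k^2/3 - 31*k/3 + 20/3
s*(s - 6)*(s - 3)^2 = s^4 - 12*s^3 + 45*s^2 - 54*s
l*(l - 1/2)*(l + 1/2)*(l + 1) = l^4 + l^3 - l^2/4 - l/4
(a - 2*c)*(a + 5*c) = a^2 + 3*a*c - 10*c^2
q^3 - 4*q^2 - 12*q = q*(q - 6)*(q + 2)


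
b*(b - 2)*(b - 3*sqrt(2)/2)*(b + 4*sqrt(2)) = b^4 - 2*b^3 + 5*sqrt(2)*b^3/2 - 12*b^2 - 5*sqrt(2)*b^2 + 24*b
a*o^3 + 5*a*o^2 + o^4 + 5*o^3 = o^2*(a + o)*(o + 5)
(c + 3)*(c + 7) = c^2 + 10*c + 21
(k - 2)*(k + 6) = k^2 + 4*k - 12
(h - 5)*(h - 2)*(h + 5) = h^3 - 2*h^2 - 25*h + 50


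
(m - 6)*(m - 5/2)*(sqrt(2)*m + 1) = sqrt(2)*m^3 - 17*sqrt(2)*m^2/2 + m^2 - 17*m/2 + 15*sqrt(2)*m + 15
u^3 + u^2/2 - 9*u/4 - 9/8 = (u - 3/2)*(u + 1/2)*(u + 3/2)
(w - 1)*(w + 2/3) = w^2 - w/3 - 2/3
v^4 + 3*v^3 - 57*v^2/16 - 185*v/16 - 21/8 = (v - 2)*(v + 1/4)*(v + 7/4)*(v + 3)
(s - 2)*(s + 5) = s^2 + 3*s - 10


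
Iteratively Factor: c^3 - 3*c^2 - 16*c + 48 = (c - 3)*(c^2 - 16) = (c - 4)*(c - 3)*(c + 4)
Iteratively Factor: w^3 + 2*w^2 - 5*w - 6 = (w + 1)*(w^2 + w - 6) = (w + 1)*(w + 3)*(w - 2)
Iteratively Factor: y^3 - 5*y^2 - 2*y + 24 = (y - 4)*(y^2 - y - 6) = (y - 4)*(y + 2)*(y - 3)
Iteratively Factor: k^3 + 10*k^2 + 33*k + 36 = (k + 3)*(k^2 + 7*k + 12) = (k + 3)*(k + 4)*(k + 3)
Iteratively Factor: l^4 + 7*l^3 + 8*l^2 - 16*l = (l + 4)*(l^3 + 3*l^2 - 4*l) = (l + 4)^2*(l^2 - l) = (l - 1)*(l + 4)^2*(l)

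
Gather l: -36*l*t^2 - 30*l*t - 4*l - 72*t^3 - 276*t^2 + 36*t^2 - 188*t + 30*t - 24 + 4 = l*(-36*t^2 - 30*t - 4) - 72*t^3 - 240*t^2 - 158*t - 20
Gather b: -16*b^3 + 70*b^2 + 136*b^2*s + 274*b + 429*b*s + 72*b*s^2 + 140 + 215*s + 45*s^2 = -16*b^3 + b^2*(136*s + 70) + b*(72*s^2 + 429*s + 274) + 45*s^2 + 215*s + 140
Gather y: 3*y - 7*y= -4*y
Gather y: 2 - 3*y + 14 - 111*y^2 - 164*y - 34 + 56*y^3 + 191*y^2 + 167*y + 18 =56*y^3 + 80*y^2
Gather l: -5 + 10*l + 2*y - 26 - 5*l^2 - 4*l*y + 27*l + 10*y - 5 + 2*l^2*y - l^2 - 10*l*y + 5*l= l^2*(2*y - 6) + l*(42 - 14*y) + 12*y - 36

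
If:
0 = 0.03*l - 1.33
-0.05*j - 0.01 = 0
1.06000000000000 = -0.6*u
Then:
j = -0.20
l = 44.33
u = -1.77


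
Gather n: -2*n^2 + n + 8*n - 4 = -2*n^2 + 9*n - 4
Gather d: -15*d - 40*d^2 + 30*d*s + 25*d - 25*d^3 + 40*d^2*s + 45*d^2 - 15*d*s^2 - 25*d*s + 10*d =-25*d^3 + d^2*(40*s + 5) + d*(-15*s^2 + 5*s + 20)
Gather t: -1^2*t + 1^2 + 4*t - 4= 3*t - 3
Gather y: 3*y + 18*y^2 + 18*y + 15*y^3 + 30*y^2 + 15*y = 15*y^3 + 48*y^2 + 36*y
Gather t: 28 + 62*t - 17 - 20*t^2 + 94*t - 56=-20*t^2 + 156*t - 45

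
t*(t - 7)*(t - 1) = t^3 - 8*t^2 + 7*t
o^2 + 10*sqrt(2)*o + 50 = (o + 5*sqrt(2))^2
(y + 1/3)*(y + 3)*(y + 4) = y^3 + 22*y^2/3 + 43*y/3 + 4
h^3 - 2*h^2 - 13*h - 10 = (h - 5)*(h + 1)*(h + 2)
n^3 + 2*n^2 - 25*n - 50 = (n - 5)*(n + 2)*(n + 5)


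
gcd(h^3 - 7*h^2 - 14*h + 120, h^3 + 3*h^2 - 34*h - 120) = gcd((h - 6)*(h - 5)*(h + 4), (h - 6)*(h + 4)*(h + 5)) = h^2 - 2*h - 24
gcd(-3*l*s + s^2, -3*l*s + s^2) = -3*l*s + s^2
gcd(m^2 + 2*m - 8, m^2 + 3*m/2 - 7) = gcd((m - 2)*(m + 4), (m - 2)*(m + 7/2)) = m - 2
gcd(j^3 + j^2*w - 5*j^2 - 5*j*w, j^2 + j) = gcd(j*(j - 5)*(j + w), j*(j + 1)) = j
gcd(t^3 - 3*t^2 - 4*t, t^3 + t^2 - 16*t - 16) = t^2 - 3*t - 4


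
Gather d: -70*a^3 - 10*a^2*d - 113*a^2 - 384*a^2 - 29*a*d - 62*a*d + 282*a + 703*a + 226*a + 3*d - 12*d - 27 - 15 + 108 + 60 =-70*a^3 - 497*a^2 + 1211*a + d*(-10*a^2 - 91*a - 9) + 126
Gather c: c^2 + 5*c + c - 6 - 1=c^2 + 6*c - 7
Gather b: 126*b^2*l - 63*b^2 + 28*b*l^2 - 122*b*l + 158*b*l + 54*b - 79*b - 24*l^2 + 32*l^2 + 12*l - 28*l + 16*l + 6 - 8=b^2*(126*l - 63) + b*(28*l^2 + 36*l - 25) + 8*l^2 - 2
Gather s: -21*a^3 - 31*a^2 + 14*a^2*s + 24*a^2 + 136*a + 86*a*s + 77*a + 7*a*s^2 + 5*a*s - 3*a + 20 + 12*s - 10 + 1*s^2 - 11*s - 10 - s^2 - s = -21*a^3 - 7*a^2 + 7*a*s^2 + 210*a + s*(14*a^2 + 91*a)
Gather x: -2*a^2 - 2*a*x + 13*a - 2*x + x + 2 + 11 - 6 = -2*a^2 + 13*a + x*(-2*a - 1) + 7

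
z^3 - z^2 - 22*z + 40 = (z - 4)*(z - 2)*(z + 5)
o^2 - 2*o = o*(o - 2)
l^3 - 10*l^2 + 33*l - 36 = (l - 4)*(l - 3)^2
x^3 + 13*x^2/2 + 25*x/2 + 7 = (x + 1)*(x + 2)*(x + 7/2)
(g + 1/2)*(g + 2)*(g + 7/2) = g^3 + 6*g^2 + 39*g/4 + 7/2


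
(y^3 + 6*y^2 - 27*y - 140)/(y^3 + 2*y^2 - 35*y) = (y + 4)/y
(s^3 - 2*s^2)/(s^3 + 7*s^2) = (s - 2)/(s + 7)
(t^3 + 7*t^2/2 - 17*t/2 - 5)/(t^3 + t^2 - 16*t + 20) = (t + 1/2)/(t - 2)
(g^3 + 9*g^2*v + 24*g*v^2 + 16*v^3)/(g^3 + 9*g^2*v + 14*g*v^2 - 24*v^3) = (-g^2 - 5*g*v - 4*v^2)/(-g^2 - 5*g*v + 6*v^2)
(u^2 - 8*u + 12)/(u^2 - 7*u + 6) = (u - 2)/(u - 1)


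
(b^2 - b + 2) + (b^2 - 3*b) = 2*b^2 - 4*b + 2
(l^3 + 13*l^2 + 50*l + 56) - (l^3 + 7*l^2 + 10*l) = 6*l^2 + 40*l + 56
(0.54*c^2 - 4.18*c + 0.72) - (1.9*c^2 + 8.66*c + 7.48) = -1.36*c^2 - 12.84*c - 6.76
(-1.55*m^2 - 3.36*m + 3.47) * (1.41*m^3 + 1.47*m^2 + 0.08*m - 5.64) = -2.1855*m^5 - 7.0161*m^4 - 0.1705*m^3 + 13.5741*m^2 + 19.228*m - 19.5708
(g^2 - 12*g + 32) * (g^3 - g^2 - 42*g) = g^5 - 13*g^4 + 2*g^3 + 472*g^2 - 1344*g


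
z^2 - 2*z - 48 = (z - 8)*(z + 6)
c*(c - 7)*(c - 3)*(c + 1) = c^4 - 9*c^3 + 11*c^2 + 21*c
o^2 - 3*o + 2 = (o - 2)*(o - 1)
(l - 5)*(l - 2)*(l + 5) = l^3 - 2*l^2 - 25*l + 50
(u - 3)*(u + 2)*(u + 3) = u^3 + 2*u^2 - 9*u - 18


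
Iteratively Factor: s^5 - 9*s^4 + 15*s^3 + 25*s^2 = (s + 1)*(s^4 - 10*s^3 + 25*s^2) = s*(s + 1)*(s^3 - 10*s^2 + 25*s) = s*(s - 5)*(s + 1)*(s^2 - 5*s) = s*(s - 5)^2*(s + 1)*(s)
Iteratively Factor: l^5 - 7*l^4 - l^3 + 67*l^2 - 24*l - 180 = (l - 3)*(l^4 - 4*l^3 - 13*l^2 + 28*l + 60) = (l - 3)^2*(l^3 - l^2 - 16*l - 20) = (l - 3)^2*(l + 2)*(l^2 - 3*l - 10) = (l - 5)*(l - 3)^2*(l + 2)*(l + 2)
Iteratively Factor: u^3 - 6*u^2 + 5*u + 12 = (u + 1)*(u^2 - 7*u + 12) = (u - 3)*(u + 1)*(u - 4)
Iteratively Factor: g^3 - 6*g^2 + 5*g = (g - 1)*(g^2 - 5*g) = (g - 5)*(g - 1)*(g)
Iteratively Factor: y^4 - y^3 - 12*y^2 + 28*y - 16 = (y - 2)*(y^3 + y^2 - 10*y + 8) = (y - 2)^2*(y^2 + 3*y - 4) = (y - 2)^2*(y + 4)*(y - 1)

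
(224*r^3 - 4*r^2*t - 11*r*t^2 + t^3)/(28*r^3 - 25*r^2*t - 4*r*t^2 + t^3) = (8*r - t)/(r - t)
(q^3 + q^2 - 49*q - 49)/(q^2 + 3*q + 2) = (q^2 - 49)/(q + 2)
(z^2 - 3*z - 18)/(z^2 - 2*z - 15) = (z - 6)/(z - 5)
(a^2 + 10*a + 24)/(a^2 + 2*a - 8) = (a + 6)/(a - 2)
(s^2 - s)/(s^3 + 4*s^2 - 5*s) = 1/(s + 5)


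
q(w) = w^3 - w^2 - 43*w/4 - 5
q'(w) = 3*w^2 - 2*w - 43/4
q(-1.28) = 5.02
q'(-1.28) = -3.27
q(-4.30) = -56.77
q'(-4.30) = 53.32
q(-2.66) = -2.30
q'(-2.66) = 15.80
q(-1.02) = 3.86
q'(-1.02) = -5.59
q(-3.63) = -26.99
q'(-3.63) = 36.04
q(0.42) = -9.62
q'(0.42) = -11.06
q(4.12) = 3.67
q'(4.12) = 31.93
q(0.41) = -9.51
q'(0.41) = -11.07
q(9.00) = 546.25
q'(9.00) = 214.25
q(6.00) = 110.50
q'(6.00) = 85.25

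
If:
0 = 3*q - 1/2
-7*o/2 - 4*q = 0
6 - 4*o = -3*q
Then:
No Solution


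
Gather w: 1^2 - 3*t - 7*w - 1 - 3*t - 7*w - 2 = -6*t - 14*w - 2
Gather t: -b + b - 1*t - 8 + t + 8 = 0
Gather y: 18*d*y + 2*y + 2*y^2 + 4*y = 2*y^2 + y*(18*d + 6)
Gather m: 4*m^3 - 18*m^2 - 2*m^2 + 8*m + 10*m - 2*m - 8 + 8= 4*m^3 - 20*m^2 + 16*m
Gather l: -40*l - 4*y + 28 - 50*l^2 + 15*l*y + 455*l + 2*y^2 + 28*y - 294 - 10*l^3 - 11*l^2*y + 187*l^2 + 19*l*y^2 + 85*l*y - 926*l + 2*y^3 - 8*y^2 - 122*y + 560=-10*l^3 + l^2*(137 - 11*y) + l*(19*y^2 + 100*y - 511) + 2*y^3 - 6*y^2 - 98*y + 294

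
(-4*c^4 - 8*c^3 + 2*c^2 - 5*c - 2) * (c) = -4*c^5 - 8*c^4 + 2*c^3 - 5*c^2 - 2*c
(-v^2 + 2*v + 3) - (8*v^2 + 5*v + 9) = -9*v^2 - 3*v - 6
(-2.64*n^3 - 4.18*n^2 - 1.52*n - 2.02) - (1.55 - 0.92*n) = -2.64*n^3 - 4.18*n^2 - 0.6*n - 3.57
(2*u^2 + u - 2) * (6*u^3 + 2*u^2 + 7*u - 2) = 12*u^5 + 10*u^4 + 4*u^3 - u^2 - 16*u + 4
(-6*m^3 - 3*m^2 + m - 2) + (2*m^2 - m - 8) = -6*m^3 - m^2 - 10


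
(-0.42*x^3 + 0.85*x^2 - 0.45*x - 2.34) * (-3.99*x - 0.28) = 1.6758*x^4 - 3.2739*x^3 + 1.5575*x^2 + 9.4626*x + 0.6552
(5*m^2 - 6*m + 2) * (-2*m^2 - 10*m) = -10*m^4 - 38*m^3 + 56*m^2 - 20*m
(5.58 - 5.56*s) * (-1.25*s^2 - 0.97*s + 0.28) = 6.95*s^3 - 1.5818*s^2 - 6.9694*s + 1.5624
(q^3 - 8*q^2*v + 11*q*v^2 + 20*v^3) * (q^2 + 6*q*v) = q^5 - 2*q^4*v - 37*q^3*v^2 + 86*q^2*v^3 + 120*q*v^4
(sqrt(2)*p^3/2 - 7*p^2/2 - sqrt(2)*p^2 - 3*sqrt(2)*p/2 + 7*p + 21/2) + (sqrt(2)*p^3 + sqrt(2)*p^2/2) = 3*sqrt(2)*p^3/2 - 7*p^2/2 - sqrt(2)*p^2/2 - 3*sqrt(2)*p/2 + 7*p + 21/2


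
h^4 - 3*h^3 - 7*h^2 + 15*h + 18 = (h - 3)^2*(h + 1)*(h + 2)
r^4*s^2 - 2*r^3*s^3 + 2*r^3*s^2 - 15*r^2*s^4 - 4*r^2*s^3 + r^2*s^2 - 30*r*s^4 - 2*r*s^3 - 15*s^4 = (r - 5*s)*(r + 3*s)*(r*s + s)^2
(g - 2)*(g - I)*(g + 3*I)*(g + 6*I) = g^4 - 2*g^3 + 8*I*g^3 - 9*g^2 - 16*I*g^2 + 18*g + 18*I*g - 36*I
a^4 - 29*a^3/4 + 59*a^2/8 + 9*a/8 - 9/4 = (a - 6)*(a - 1)*(a - 3/4)*(a + 1/2)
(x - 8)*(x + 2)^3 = x^4 - 2*x^3 - 36*x^2 - 88*x - 64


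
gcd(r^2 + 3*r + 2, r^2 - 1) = r + 1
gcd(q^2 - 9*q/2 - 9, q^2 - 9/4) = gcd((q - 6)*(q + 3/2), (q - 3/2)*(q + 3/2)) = q + 3/2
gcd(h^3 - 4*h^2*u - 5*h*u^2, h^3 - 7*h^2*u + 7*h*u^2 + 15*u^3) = -h^2 + 4*h*u + 5*u^2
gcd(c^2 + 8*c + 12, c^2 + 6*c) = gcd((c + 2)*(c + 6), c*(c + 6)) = c + 6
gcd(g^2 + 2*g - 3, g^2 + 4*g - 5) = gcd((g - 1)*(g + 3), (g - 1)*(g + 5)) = g - 1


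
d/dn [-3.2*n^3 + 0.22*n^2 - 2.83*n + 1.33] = -9.6*n^2 + 0.44*n - 2.83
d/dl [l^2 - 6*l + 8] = 2*l - 6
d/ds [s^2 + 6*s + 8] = 2*s + 6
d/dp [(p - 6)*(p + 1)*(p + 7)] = 3*p^2 + 4*p - 41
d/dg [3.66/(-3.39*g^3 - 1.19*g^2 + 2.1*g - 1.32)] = (37.2222*g^2 + 8.7108*g - 7.686)/(3.39*g^3 + 1.19*g^2 - 2.1*g + 1.32)^2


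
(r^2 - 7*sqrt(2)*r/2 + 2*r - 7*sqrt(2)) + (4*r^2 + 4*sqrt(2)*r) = 5*r^2 + sqrt(2)*r/2 + 2*r - 7*sqrt(2)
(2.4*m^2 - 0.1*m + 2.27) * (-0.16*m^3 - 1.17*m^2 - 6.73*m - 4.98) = -0.384*m^5 - 2.792*m^4 - 16.3982*m^3 - 13.9349*m^2 - 14.7791*m - 11.3046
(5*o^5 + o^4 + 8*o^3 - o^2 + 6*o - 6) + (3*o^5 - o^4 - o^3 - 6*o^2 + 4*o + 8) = 8*o^5 + 7*o^3 - 7*o^2 + 10*o + 2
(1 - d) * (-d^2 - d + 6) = d^3 - 7*d + 6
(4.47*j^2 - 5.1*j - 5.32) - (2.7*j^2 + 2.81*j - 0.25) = 1.77*j^2 - 7.91*j - 5.07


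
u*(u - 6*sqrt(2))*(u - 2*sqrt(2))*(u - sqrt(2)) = u^4 - 9*sqrt(2)*u^3 + 40*u^2 - 24*sqrt(2)*u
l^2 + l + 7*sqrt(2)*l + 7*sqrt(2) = (l + 1)*(l + 7*sqrt(2))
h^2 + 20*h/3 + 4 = (h + 2/3)*(h + 6)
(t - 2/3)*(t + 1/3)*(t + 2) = t^3 + 5*t^2/3 - 8*t/9 - 4/9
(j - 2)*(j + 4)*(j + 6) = j^3 + 8*j^2 + 4*j - 48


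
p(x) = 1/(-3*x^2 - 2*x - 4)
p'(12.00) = 0.00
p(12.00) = 0.00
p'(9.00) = 0.00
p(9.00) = 0.00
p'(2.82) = 0.02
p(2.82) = -0.03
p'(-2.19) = -0.06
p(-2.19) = -0.07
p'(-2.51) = -0.04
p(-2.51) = -0.06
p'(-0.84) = -0.15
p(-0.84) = -0.23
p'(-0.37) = -0.02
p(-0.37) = -0.27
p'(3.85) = 0.01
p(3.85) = -0.02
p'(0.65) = 0.14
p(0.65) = -0.15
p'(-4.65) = -0.01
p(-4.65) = -0.02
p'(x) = (6*x + 2)/(-3*x^2 - 2*x - 4)^2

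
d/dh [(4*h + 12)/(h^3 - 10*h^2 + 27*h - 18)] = 4*(-2*h^3 + h^2 + 60*h - 99)/(h^6 - 20*h^5 + 154*h^4 - 576*h^3 + 1089*h^2 - 972*h + 324)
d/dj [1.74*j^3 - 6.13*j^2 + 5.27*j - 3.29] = 5.22*j^2 - 12.26*j + 5.27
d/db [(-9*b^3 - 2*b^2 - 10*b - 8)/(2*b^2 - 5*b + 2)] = 6*(-3*b^4 + 15*b^3 - 4*b^2 + 4*b - 10)/(4*b^4 - 20*b^3 + 33*b^2 - 20*b + 4)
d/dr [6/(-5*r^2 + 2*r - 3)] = 12*(5*r - 1)/(5*r^2 - 2*r + 3)^2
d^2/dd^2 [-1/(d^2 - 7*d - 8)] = 2*(-d^2 + 7*d + (2*d - 7)^2 + 8)/(-d^2 + 7*d + 8)^3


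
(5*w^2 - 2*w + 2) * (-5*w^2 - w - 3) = -25*w^4 + 5*w^3 - 23*w^2 + 4*w - 6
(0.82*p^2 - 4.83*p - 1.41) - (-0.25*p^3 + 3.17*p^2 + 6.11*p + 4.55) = 0.25*p^3 - 2.35*p^2 - 10.94*p - 5.96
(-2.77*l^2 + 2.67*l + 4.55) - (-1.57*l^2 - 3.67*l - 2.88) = -1.2*l^2 + 6.34*l + 7.43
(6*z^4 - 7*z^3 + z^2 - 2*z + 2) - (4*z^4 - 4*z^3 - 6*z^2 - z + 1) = 2*z^4 - 3*z^3 + 7*z^2 - z + 1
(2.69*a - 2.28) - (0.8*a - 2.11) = 1.89*a - 0.17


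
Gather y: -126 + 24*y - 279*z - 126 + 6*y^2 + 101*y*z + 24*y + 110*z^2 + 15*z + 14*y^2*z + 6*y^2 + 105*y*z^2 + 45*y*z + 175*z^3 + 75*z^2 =y^2*(14*z + 12) + y*(105*z^2 + 146*z + 48) + 175*z^3 + 185*z^2 - 264*z - 252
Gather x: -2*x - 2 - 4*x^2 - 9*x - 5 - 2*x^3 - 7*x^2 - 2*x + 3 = -2*x^3 - 11*x^2 - 13*x - 4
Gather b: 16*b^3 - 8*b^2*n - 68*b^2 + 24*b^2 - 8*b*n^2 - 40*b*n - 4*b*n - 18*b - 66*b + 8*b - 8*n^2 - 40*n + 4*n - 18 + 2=16*b^3 + b^2*(-8*n - 44) + b*(-8*n^2 - 44*n - 76) - 8*n^2 - 36*n - 16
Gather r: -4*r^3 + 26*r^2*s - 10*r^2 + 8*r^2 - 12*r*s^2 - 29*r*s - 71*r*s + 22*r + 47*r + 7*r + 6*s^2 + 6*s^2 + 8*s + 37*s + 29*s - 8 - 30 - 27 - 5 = -4*r^3 + r^2*(26*s - 2) + r*(-12*s^2 - 100*s + 76) + 12*s^2 + 74*s - 70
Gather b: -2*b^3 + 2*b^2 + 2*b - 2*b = -2*b^3 + 2*b^2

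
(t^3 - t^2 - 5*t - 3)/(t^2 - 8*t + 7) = (t^3 - t^2 - 5*t - 3)/(t^2 - 8*t + 7)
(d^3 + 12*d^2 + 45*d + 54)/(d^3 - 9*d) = (d^2 + 9*d + 18)/(d*(d - 3))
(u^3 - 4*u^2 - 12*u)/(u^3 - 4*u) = (u - 6)/(u - 2)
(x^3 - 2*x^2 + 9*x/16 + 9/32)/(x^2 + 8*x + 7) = (32*x^3 - 64*x^2 + 18*x + 9)/(32*(x^2 + 8*x + 7))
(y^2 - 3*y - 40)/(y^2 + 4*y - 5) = (y - 8)/(y - 1)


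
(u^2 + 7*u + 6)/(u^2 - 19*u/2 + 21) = 2*(u^2 + 7*u + 6)/(2*u^2 - 19*u + 42)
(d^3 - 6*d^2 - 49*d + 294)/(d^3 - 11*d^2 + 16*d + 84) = (d + 7)/(d + 2)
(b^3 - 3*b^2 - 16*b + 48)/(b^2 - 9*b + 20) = (b^2 + b - 12)/(b - 5)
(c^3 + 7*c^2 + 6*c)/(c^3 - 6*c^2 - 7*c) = (c + 6)/(c - 7)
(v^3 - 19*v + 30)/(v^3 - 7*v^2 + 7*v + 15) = (v^2 + 3*v - 10)/(v^2 - 4*v - 5)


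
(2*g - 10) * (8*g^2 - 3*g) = 16*g^3 - 86*g^2 + 30*g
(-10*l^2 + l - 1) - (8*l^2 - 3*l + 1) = -18*l^2 + 4*l - 2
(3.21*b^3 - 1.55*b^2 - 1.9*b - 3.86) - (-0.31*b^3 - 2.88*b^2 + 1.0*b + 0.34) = 3.52*b^3 + 1.33*b^2 - 2.9*b - 4.2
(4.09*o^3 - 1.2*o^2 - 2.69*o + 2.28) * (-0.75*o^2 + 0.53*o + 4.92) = -3.0675*o^5 + 3.0677*o^4 + 21.5043*o^3 - 9.0397*o^2 - 12.0264*o + 11.2176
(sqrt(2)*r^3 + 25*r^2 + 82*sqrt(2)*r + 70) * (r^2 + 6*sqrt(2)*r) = sqrt(2)*r^5 + 37*r^4 + 232*sqrt(2)*r^3 + 1054*r^2 + 420*sqrt(2)*r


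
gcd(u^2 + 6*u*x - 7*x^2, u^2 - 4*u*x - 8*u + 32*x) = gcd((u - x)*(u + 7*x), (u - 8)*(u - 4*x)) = 1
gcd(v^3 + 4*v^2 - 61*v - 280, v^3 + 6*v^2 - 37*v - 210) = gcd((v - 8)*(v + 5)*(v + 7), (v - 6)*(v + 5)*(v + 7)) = v^2 + 12*v + 35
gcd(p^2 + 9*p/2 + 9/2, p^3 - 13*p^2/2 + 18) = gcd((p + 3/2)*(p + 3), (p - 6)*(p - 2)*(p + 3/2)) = p + 3/2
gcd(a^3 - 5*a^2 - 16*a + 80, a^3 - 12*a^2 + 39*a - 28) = a - 4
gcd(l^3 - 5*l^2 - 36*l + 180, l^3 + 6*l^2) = l + 6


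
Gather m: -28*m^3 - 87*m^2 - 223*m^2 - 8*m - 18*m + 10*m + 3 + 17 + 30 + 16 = -28*m^3 - 310*m^2 - 16*m + 66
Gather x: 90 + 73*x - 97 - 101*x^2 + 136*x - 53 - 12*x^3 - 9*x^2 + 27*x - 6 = -12*x^3 - 110*x^2 + 236*x - 66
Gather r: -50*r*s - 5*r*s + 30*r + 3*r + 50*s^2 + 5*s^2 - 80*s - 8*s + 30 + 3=r*(33 - 55*s) + 55*s^2 - 88*s + 33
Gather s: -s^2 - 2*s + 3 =-s^2 - 2*s + 3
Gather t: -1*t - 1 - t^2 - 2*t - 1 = -t^2 - 3*t - 2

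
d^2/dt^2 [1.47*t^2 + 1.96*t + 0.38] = 2.94000000000000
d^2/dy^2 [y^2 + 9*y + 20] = 2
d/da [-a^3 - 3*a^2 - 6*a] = -3*a^2 - 6*a - 6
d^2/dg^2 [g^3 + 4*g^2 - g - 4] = 6*g + 8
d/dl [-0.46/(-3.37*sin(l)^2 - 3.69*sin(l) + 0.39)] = -(3.1004*sin(l) + 1.6974)*cos(l)/(3.37*sin(l)^2 + 3.69*sin(l) - 0.39)^2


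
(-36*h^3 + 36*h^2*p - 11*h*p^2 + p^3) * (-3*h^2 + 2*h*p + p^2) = 108*h^5 - 180*h^4*p + 69*h^3*p^2 + 11*h^2*p^3 - 9*h*p^4 + p^5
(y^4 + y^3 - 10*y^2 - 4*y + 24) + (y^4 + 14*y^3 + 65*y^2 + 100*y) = 2*y^4 + 15*y^3 + 55*y^2 + 96*y + 24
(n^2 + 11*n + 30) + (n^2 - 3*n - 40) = 2*n^2 + 8*n - 10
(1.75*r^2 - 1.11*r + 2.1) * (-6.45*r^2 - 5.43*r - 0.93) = -11.2875*r^4 - 2.343*r^3 - 9.1452*r^2 - 10.3707*r - 1.953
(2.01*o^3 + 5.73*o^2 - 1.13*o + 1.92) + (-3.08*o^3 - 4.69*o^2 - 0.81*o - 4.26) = -1.07*o^3 + 1.04*o^2 - 1.94*o - 2.34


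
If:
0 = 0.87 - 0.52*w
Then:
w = 1.67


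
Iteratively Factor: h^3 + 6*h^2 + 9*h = (h + 3)*(h^2 + 3*h) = (h + 3)^2*(h)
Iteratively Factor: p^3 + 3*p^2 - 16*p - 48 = (p + 3)*(p^2 - 16) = (p + 3)*(p + 4)*(p - 4)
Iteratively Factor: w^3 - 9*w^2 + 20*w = (w)*(w^2 - 9*w + 20) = w*(w - 5)*(w - 4)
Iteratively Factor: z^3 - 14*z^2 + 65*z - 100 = (z - 5)*(z^2 - 9*z + 20) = (z - 5)*(z - 4)*(z - 5)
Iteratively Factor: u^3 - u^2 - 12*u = (u)*(u^2 - u - 12) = u*(u - 4)*(u + 3)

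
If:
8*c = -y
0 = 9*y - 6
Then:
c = -1/12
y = 2/3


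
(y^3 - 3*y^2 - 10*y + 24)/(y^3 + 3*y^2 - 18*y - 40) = (y^2 + y - 6)/(y^2 + 7*y + 10)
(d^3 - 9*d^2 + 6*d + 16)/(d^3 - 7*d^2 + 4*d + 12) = (d - 8)/(d - 6)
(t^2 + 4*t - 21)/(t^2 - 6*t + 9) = (t + 7)/(t - 3)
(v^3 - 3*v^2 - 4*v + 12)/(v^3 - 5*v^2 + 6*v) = (v + 2)/v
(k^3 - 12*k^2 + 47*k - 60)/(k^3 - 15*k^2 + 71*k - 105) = (k - 4)/(k - 7)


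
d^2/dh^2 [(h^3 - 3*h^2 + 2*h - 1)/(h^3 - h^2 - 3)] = 4*(-h^6 + 3*h^5 + 3*h^4 - 28*h^3 + 30*h^2 - 12)/(h^9 - 3*h^8 + 3*h^7 - 10*h^6 + 18*h^5 - 9*h^4 + 27*h^3 - 27*h^2 - 27)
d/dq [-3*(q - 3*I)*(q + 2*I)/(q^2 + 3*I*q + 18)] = -12*I/(q^2 + 12*I*q - 36)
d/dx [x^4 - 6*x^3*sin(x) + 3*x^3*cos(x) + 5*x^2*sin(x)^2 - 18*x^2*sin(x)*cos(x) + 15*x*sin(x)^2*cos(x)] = -3*x^3*sin(x) - 6*x^3*cos(x) + 4*x^3 - 18*x^2*sin(x) + 5*x^2*sin(2*x) + 9*x^2*cos(x) - 18*x^2*cos(2*x) - 15*x*sin(x)/4 - 18*x*sin(2*x) + 45*x*sin(3*x)/4 - 5*x*cos(2*x) + 5*x + 15*cos(x)/4 - 15*cos(3*x)/4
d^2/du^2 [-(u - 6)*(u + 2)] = -2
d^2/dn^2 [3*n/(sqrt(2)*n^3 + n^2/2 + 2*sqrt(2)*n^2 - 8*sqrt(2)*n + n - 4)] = 12*(4*n*(3*sqrt(2)*n^2 + n + 4*sqrt(2)*n - 8*sqrt(2) + 1)^2 + (-6*sqrt(2)*n^2 - n*(6*sqrt(2)*n + 1 + 4*sqrt(2)) - 8*sqrt(2)*n - 2*n - 2 + 16*sqrt(2))*(2*sqrt(2)*n^3 + n^2 + 4*sqrt(2)*n^2 - 16*sqrt(2)*n + 2*n - 8))/(2*sqrt(2)*n^3 + n^2 + 4*sqrt(2)*n^2 - 16*sqrt(2)*n + 2*n - 8)^3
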